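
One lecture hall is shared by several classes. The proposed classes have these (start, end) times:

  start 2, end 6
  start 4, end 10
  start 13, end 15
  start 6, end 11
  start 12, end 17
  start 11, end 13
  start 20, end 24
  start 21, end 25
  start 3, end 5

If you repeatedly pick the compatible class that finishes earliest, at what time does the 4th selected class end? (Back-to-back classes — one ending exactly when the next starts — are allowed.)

Sorted by end: (3,5)  (2,6)  (4,10)  (6,11)  (11,13)  (13,15)  (12,17)  (20,24)  (21,25)
take (3,5); skip (2,6); take (6,11); take (11,13); take (13,15); skip (12,17); take (20,24).
Selected: (3,5) (6,11) (11,13) (13,15) (20,24)

15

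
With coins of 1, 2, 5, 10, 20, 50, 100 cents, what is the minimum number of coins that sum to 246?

6

246 = 2×100 + 2×20 + 1×5 + 1×1
Total coins = 2 + 2 + 1 + 1 = 6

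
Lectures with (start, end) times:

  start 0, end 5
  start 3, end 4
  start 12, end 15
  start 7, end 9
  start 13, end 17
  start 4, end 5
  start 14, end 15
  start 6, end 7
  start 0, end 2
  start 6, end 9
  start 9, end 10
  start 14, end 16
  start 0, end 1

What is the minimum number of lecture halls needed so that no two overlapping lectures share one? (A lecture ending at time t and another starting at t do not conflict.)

4

The answer is the maximum number of intervals overlapping at any instant.
starts: [0, 0, 0, 3, 4, 6, 6, 7, 9, 12, 13, 14, 14]
ends:   [1, 2, 4, 5, 5, 7, 9, 9, 10, 15, 15, 16, 17]
s0→1 s0→2 s0→3 e1→2 e2→1 s3→2 e4→1 s4→2 e5→1 e5→0 s6→1 s6→2 e7→1 s7→2 e9→1 e9→0 s9→1 e10→0 s12→1 s13→2 s14→3 s14→4  — peak 4.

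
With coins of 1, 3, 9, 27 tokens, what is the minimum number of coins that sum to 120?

Greedy: take as many of the largest coin as possible, then repeat with the remainder.
120 = 4×27 + 1×9 + 1×3
Total coins = 4 + 1 + 1 = 6

6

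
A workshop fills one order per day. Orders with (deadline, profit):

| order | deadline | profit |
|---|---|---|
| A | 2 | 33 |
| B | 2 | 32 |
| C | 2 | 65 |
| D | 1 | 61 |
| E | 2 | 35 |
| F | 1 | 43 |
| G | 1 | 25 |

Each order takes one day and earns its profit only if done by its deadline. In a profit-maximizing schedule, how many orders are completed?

Take jobs in profit order; each goes to the latest open slot no later than its deadline.
By profit: C(d2,65), D(d1,61), F(d1,43), E(d2,35), A(d2,33), B(d2,32), G(d1,25)
C→slot 2; D→slot 1; F skipped; E skipped; A skipped; B skipped; G skipped.
2 of 7 scheduled.

2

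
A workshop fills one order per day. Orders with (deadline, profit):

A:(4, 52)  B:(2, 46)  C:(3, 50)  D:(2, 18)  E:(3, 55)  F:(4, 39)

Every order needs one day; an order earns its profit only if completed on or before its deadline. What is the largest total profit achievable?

Profit order: E=55 A=52 C=50 B=46 F=39 D=18
Assign: E→slot 3, A→slot 4, C→slot 2, B→slot 1, F skipped, D skipped.
Slots: [1:B] [2:C] [3:E] [4:A]
Profit = 46 + 50 + 55 + 52 = 203

203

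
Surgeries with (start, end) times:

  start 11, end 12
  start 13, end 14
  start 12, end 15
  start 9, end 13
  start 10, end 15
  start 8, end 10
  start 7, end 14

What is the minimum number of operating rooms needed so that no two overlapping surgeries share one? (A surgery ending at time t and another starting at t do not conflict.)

The answer is the maximum number of intervals overlapping at any instant.
Events (time:±→running): 7:+→1 8:+→2 9:+→3 10:-→2 10:+→3 11:+→4 … peak 4.

4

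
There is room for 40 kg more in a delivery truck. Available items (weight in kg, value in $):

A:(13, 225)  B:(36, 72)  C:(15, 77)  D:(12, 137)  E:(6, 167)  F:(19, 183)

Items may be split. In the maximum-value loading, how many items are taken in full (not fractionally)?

3

Sort by value per unit weight and fill in that order.
Order: E (167/6=27.83) > A (225/13=17.31) > D (137/12=11.42) > F (183/19=9.63) > C (77/15=5.13) > B (72/36=2.00)
Fill: take E (6 @ 167) → take A (13 @ 225) → take D (12 @ 137) → take 9/19 of F → 86.68; 40/40 used.
3 item(s) taken whole; one partial (take 9/19 of F).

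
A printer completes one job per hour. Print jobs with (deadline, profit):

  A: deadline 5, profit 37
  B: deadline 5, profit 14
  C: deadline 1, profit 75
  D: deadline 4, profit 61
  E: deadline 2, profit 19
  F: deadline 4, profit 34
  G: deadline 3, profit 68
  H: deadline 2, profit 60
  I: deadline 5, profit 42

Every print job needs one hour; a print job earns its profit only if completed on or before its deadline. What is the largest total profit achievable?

By profit: C(d1,75), G(d3,68), D(d4,61), H(d2,60), I(d5,42), A(d5,37), F(d4,34), E(d2,19), B(d5,14)
C→slot 1; G→slot 3; D→slot 4; H→slot 2; I→slot 5; A skipped; F skipped; E skipped; B skipped.
Profit = 75 + 60 + 68 + 61 + 42 = 306

306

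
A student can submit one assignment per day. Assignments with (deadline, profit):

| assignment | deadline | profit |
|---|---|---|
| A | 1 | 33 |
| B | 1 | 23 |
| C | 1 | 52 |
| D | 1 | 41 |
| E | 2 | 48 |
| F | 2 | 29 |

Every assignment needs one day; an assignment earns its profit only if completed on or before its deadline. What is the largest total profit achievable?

100

Take jobs in profit order; each goes to the latest open slot no later than its deadline.
Profit order: C=52 E=48 D=41 A=33 F=29 B=23
Assign: C→slot 1, E→slot 2, D skipped, A skipped, F skipped, B skipped.
Slots: [1:C] [2:E]
Profit = 52 + 48 = 100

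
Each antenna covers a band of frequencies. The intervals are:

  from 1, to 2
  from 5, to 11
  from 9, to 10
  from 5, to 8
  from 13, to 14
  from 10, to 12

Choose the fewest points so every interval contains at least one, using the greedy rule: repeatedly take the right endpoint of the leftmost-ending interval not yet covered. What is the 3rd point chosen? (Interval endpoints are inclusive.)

Sort by right endpoint; whenever an interval is uncovered, place a point at its right end.
By right end: [1,2]  [5,8]  [9,10]  [5,11]  [10,12]  [13,14]
[1,2] uncovered → point at 2; [5,8] uncovered → point at 8; [9,10] uncovered → point at 10; [13,14] uncovered → point at 14.
Points: 2, 8, 10, 14 (4 total).

10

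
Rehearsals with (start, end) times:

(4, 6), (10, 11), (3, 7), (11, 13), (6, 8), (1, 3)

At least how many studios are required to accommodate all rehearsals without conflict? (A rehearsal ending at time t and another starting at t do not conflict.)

Events (time:±→running): 1:+→1 3:-→0 3:+→1 4:+→2 … peak 2.

2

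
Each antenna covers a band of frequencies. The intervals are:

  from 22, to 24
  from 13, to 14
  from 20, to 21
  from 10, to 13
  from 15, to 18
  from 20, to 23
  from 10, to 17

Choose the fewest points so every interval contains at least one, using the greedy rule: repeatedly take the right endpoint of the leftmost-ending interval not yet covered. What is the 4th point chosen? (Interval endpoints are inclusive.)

24

Sort by right endpoint; whenever an interval is uncovered, place a point at its right end.
Sorted: [10,13] [13,14] [10,17] [15,18] [20,21] [20,23] [22,24]
{[10,13],[13,14],[10,17]} hit by 13; {[15,18]} hit by 18; {[20,21],[20,23]} hit by 21; {[22,24]} hit by 24.
Points: 13, 18, 21, 24 (4 total).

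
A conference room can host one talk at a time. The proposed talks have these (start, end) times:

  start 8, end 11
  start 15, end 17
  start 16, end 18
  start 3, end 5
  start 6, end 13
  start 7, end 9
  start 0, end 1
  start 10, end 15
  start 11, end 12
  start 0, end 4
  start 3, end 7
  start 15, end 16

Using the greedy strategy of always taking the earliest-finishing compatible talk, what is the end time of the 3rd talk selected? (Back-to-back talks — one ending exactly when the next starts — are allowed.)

Order by finish time; keep every interval that doesn't clash with the previous kept one.
By end time: (0,1), (0,4), (3,5), (3,7), (7,9), (8,11), (11,12), (6,13), (10,15), (15,16), (15,17), (16,18).
Pick (0,1); next start ≥ 1 → (3,5); next start ≥ 5 → (7,9); next start ≥ 9 → (11,12); next start ≥ 12 → (15,16); next start ≥ 16 → (16,18).
Selected: (0,1) (3,5) (7,9) (11,12) (15,16) (16,18)

9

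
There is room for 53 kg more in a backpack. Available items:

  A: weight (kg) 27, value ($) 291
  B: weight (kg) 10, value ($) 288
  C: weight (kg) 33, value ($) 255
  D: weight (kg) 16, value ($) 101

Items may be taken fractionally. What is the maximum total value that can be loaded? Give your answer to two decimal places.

Greedy by value/weight ratio, highest first.
Ratios (sorted): B 28.80, A 10.78, C 7.73, D 6.31
take B (10 @ 288); take A (27 @ 291); take 16/33 of C → 123.64. Capacity used 53/53.
Total value = 702.64

702.64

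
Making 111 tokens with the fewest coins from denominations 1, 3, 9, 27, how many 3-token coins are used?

1

Use the largest denomination that fits, subtract, and repeat.
111 − 4×27→3 − 1×3→0
Count of 3: 1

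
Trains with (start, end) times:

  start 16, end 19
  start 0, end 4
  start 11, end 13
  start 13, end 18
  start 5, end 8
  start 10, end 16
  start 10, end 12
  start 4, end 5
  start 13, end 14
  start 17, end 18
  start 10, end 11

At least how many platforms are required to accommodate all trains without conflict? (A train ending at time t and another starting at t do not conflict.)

starts: [0, 4, 5, 10, 10, 10, 11, 13, 13, 16, 17]
ends:   [4, 5, 8, 11, 12, 13, 14, 16, 18, 18, 19]
s0→1 e4→0 s4→1 e5→0 s5→1 e8→0 s10→1 s10→2 s10→3  — peak 3.

3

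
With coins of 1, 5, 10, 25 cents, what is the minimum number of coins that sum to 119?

10

119 − 4×25→19 − 1×10→9 − 1×5→4 − 4×1→0
Total coins = 4 + 1 + 1 + 4 = 10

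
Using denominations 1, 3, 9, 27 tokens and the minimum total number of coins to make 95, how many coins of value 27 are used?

3

Use the largest denomination that fits, subtract, and repeat.
95 − 3×27→14 − 1×9→5 − 1×3→2 − 2×1→0
Count of 27: 3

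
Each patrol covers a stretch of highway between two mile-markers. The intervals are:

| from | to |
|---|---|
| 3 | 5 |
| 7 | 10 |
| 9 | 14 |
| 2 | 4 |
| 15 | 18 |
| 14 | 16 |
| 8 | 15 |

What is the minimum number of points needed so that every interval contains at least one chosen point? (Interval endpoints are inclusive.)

Sort by right endpoint; whenever an interval is uncovered, place a point at its right end.
Sorted: [2,4] [3,5] [7,10] [9,14] [8,15] [14,16] [15,18]
{[2,4],[3,5]} hit by 4; {[7,10],[9,14],[8,15]} hit by 10; {[14,16],[15,18]} hit by 16.
Points: 4, 10, 16 (3 total).

3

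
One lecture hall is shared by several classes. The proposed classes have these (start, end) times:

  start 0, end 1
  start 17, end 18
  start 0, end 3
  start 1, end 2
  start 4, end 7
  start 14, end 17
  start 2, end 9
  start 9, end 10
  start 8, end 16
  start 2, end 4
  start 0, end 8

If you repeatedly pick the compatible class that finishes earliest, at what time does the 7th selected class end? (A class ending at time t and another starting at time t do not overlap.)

Greedy by earliest finish: after sorting by end time, pick each interval compatible with the last pick.
By end time: (0,1), (1,2), (0,3), (2,4), (4,7), (0,8), (2,9), (9,10), (8,16), (14,17), (17,18).
Pick (0,1); next start ≥ 1 → (1,2); next start ≥ 2 → (2,4); next start ≥ 4 → (4,7); next start ≥ 7 → (9,10); next start ≥ 10 → (14,17); next start ≥ 17 → (17,18).
Selected: (0,1) (1,2) (2,4) (4,7) (9,10) (14,17) (17,18)

18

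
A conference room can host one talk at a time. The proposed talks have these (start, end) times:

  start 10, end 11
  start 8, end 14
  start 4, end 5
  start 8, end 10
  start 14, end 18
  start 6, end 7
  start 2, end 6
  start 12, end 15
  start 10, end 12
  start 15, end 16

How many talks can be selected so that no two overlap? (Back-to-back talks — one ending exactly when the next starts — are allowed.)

6

Sort by end time and greedily take each interval whose start is ≥ the last chosen end.
Sorted by end: (4,5)  (2,6)  (6,7)  (8,10)  (10,11)  (10,12)  (8,14)  (12,15)  (15,16)  (14,18)
take (4,5); skip (2,6); take (6,7); take (8,10); take (10,11); skip (8,14); take (12,15); take (15,16).
Selected 6 talks.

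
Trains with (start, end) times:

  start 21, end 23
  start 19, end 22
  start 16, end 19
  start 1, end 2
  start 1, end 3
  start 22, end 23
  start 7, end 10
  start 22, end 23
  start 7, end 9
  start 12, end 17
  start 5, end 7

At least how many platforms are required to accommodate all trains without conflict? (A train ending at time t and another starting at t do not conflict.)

Events (time:±→running): 1:+→1 1:+→2 2:-→1 3:-→0 5:+→1 7:-→0 7:+→1 7:+→2 9:-→1 10:-→0 12:+→1 16:+→2 17:-→1 19:-→0 19:+→1 21:+→2 22:-→1 22:+→2 22:+→3 … peak 3.

3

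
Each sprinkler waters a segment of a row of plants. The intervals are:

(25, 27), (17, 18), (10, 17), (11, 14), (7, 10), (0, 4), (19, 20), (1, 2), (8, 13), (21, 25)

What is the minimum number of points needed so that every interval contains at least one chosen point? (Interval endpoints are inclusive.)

6

Sorted: [1,2] [0,4] [7,10] [8,13] [11,14] [10,17] [17,18] [19,20] [21,25] [25,27]
{[1,2],[0,4]} hit by 2; {[7,10],[8,13]} hit by 10; {[11,14],[10,17]} hit by 14; {[17,18]} hit by 18; {[19,20]} hit by 20; {[21,25],[25,27]} hit by 25.
Points: 2, 10, 14, 18, 20, 25 (6 total).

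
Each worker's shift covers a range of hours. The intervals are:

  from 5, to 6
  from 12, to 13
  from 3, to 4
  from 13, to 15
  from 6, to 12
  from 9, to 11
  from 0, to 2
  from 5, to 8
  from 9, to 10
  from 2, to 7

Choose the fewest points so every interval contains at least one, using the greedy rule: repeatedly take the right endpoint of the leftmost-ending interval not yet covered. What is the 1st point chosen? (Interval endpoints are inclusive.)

Sort by right endpoint; whenever an interval is uncovered, place a point at its right end.
By right end: [0,2]  [3,4]  [5,6]  [2,7]  [5,8]  [9,10]  [9,11]  [6,12]  [12,13]  [13,15]
[0,2] uncovered → point at 2; [3,4] uncovered → point at 4; [5,6] uncovered → point at 6; [9,10] uncovered → point at 10; [12,13] uncovered → point at 13.
Points: 2, 4, 6, 10, 13 (5 total).

2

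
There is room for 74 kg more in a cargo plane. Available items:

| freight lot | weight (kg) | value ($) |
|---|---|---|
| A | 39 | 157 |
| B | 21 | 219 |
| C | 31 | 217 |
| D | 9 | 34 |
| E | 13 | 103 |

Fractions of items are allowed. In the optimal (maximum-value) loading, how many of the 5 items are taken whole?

Order: B (219/21=10.43) > E (103/13=7.92) > C (217/31=7.00) > A (157/39=4.03) > D (34/9=3.78)
Fill: take B (21 @ 219) → take E (13 @ 103) → take C (31 @ 217) → take 9/39 of A → 36.23; 74/74 used.
3 item(s) taken whole; one partial (take 9/39 of A).

3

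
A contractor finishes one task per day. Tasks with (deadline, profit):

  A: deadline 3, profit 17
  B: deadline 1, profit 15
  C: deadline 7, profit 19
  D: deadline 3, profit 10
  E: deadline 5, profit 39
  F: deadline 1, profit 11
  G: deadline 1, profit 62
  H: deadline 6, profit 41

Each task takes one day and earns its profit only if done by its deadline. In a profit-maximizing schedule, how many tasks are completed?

6

Sort by profit descending; place each in the latest free slot ≤ its deadline.
By profit: G(d1,62), H(d6,41), E(d5,39), C(d7,19), A(d3,17), B(d1,15), F(d1,11), D(d3,10)
G→slot 1; H→slot 6; E→slot 5; C→slot 7; A→slot 3; B skipped; F skipped; D→slot 2.
6 of 8 scheduled.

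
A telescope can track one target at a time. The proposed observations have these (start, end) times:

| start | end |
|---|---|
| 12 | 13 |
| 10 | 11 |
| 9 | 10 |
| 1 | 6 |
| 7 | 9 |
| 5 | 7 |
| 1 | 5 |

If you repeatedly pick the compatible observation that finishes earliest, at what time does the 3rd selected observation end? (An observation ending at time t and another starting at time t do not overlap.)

Sorted by end: (1,5)  (1,6)  (5,7)  (7,9)  (9,10)  (10,11)  (12,13)
take (1,5); skip (1,6); take (5,7); take (7,9); take (9,10); take (10,11); take (12,13).
Selected: (1,5) (5,7) (7,9) (9,10) (10,11) (12,13)

9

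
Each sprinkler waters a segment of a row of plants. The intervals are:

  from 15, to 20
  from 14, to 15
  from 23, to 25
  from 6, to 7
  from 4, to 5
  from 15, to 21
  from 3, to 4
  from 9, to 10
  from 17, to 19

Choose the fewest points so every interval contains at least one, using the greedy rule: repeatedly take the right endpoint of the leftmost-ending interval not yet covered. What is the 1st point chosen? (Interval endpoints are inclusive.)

Sort by right endpoint; whenever an interval is uncovered, place a point at its right end.
Sorted: [3,4] [4,5] [6,7] [9,10] [14,15] [17,19] [15,20] [15,21] [23,25]
{[3,4],[4,5]} hit by 4; {[6,7]} hit by 7; {[9,10]} hit by 10; {[14,15]} hit by 15; {[17,19],[15,20],[15,21]} hit by 19; {[23,25]} hit by 25.
Points: 4, 7, 10, 15, 19, 25 (6 total).

4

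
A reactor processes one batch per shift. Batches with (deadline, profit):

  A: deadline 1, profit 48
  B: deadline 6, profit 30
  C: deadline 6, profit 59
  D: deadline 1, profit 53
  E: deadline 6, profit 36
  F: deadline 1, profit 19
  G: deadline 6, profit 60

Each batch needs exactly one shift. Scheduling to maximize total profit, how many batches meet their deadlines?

5

Sort by profit descending; place each in the latest free slot ≤ its deadline.
Profit order: G=60 C=59 D=53 A=48 E=36 B=30 F=19
Assign: G→slot 6, C→slot 5, D→slot 1, A skipped, E→slot 4, B→slot 3, F skipped.
Slots: [1:D] [3:B] [4:E] [5:C] [6:G]
5 of 7 scheduled.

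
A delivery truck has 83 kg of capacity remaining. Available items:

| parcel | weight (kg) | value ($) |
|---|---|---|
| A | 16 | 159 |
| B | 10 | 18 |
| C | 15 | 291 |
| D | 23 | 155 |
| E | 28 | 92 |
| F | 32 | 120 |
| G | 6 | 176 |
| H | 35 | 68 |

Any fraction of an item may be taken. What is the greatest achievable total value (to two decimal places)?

Ratios (sorted): G 29.33, C 19.40, A 9.94, D 6.74, F 3.75, E 3.29, H 1.94, B 1.80
take G (6 @ 176); take C (15 @ 291); take A (16 @ 159); take D (23 @ 155); take 23/32 of F → 86.25. Capacity used 83/83.
Total value = 867.25

867.25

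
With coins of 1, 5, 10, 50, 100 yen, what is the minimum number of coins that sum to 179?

179 − 1×100→79 − 1×50→29 − 2×10→9 − 1×5→4 − 4×1→0
Total coins = 1 + 1 + 2 + 1 + 4 = 9

9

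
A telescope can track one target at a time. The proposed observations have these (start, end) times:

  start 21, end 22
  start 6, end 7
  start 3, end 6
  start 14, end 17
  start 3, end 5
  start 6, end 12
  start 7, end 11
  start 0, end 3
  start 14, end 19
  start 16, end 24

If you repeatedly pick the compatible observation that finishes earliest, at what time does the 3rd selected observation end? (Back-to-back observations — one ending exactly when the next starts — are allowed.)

By end time: (0,3), (3,5), (3,6), (6,7), (7,11), (6,12), (14,17), (14,19), (21,22), (16,24).
Pick (0,3); next start ≥ 3 → (3,5); next start ≥ 5 → (6,7); next start ≥ 7 → (7,11); next start ≥ 11 → (14,17); next start ≥ 17 → (21,22).
Selected: (0,3) (3,5) (6,7) (7,11) (14,17) (21,22)

7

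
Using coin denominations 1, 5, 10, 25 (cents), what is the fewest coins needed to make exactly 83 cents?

7

Greedy: take as many of the largest coin as possible, then repeat with the remainder.
83 = 3×25 + 1×5 + 3×1
Total coins = 3 + 1 + 3 = 7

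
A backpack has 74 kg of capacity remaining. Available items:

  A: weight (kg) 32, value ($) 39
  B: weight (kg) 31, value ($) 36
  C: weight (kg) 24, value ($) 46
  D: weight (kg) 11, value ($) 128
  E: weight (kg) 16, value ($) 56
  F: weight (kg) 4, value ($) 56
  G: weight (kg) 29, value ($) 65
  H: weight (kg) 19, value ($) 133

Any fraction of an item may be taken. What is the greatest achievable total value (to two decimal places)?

Greedy by value/weight ratio, highest first.
Ratios (sorted): F 14.00, D 11.64, H 7.00, E 3.50, G 2.24, C 1.92, A 1.22, B 1.16
take F (4 @ 56); take D (11 @ 128); take H (19 @ 133); take E (16 @ 56); take 24/29 of G → 53.79. Capacity used 74/74.
Total value = 426.79

426.79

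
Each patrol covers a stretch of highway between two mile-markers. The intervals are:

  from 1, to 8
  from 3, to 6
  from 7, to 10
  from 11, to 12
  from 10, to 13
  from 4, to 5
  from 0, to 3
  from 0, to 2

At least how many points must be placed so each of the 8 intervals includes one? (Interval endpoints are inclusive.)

Process intervals by earliest right end; each time one isn't hit yet, stab at its right endpoint.
By right end: [0,2]  [0,3]  [4,5]  [3,6]  [1,8]  [7,10]  [11,12]  [10,13]
[0,2] uncovered → point at 2; [4,5] uncovered → point at 5; [7,10] uncovered → point at 10; [11,12] uncovered → point at 12.
Points: 2, 5, 10, 12 (4 total).

4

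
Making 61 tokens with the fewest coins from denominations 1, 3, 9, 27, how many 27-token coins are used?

2

61 = 2×27 + 2×3 + 1×1
Count of 27: 2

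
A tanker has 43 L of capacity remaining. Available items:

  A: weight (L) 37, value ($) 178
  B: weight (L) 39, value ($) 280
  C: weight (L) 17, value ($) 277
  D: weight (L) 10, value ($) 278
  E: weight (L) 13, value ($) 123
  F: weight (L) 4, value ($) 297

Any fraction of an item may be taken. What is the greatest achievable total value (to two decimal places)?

965.54

Sort by value per unit weight and fill in that order.
Ratios (sorted): F 74.25, D 27.80, C 16.29, E 9.46, B 7.18, A 4.81
take F (4 @ 297); take D (10 @ 278); take C (17 @ 277); take 12/13 of E → 113.54. Capacity used 43/43.
Total value = 965.54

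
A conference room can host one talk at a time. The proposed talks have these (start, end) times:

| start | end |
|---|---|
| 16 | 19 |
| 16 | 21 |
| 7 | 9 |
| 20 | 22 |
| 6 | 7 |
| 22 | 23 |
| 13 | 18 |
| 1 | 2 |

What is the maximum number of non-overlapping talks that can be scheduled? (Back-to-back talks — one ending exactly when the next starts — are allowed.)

6

Sorted by end: (1,2)  (6,7)  (7,9)  (13,18)  (16,19)  (16,21)  (20,22)  (22,23)
take (1,2); take (6,7); take (7,9); take (13,18); skip (16,19); take (20,22); take (22,23).
Selected 6 talks.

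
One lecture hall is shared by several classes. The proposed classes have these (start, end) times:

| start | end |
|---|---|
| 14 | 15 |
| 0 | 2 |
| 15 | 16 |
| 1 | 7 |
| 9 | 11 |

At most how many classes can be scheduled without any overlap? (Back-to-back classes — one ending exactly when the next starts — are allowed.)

Sorted by end: (0,2)  (1,7)  (9,11)  (14,15)  (15,16)
take (0,2); take (9,11); take (14,15); take (15,16).
Selected 4 classes.

4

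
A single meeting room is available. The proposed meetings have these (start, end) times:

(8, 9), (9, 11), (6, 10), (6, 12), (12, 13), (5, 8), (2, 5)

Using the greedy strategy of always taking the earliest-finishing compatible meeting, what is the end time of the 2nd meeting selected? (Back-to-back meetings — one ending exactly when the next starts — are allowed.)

8

By end time: (2,5), (5,8), (8,9), (6,10), (9,11), (6,12), (12,13).
Pick (2,5); next start ≥ 5 → (5,8); next start ≥ 8 → (8,9); next start ≥ 9 → (9,11); next start ≥ 11 → (12,13).
Selected: (2,5) (5,8) (8,9) (9,11) (12,13)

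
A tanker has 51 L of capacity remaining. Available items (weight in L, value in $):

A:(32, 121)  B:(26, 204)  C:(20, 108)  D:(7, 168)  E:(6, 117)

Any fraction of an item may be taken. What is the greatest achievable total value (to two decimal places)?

Greedy by value/weight ratio, highest first.
Ratios (sorted): D 24.00, E 19.50, B 7.85, C 5.40, A 3.78
take D (7 @ 168); take E (6 @ 117); take B (26 @ 204); take 12/20 of C → 64.80. Capacity used 51/51.
Total value = 553.80

553.80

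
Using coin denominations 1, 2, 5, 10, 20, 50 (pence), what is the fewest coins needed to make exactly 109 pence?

Greedy: take as many of the largest coin as possible, then repeat with the remainder.
109 = 2×50 + 1×5 + 2×2
Total coins = 2 + 1 + 2 = 5

5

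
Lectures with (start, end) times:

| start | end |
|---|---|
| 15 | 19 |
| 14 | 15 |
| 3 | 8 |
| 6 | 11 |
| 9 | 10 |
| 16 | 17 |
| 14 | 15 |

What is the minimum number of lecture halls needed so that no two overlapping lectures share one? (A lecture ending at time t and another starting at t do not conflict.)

2

The answer is the maximum number of intervals overlapping at any instant.
Events (time:±→running): 3:+→1 6:+→2 … peak 2.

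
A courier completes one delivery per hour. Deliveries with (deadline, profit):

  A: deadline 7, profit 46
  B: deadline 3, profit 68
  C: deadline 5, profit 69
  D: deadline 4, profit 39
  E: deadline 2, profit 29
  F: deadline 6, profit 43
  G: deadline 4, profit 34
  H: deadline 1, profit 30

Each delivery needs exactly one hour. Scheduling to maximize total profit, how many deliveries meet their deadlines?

7

Sort by profit descending; place each in the latest free slot ≤ its deadline.
By profit: C(d5,69), B(d3,68), A(d7,46), F(d6,43), D(d4,39), G(d4,34), H(d1,30), E(d2,29)
C→slot 5; B→slot 3; A→slot 7; F→slot 6; D→slot 4; G→slot 2; H→slot 1; E skipped.
7 of 8 scheduled.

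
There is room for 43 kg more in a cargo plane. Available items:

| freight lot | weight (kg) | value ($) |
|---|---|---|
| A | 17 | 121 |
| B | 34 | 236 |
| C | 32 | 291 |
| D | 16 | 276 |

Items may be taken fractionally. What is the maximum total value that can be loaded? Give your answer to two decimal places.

Sort by value per unit weight and fill in that order.
Order: D (276/16=17.25) > C (291/32=9.09) > A (121/17=7.12) > B (236/34=6.94)
Fill: take D (16 @ 276) → take 27/32 of C → 245.53; 43/43 used.
Total value = 521.53

521.53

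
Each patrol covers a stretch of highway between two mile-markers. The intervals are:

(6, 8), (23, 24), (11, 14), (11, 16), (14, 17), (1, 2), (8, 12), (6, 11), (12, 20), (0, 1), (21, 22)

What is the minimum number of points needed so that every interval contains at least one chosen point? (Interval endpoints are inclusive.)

Process intervals by earliest right end; each time one isn't hit yet, stab at its right endpoint.
By right end: [0,1]  [1,2]  [6,8]  [6,11]  [8,12]  [11,14]  [11,16]  [14,17]  [12,20]  [21,22]  [23,24]
[0,1] uncovered → point at 1; [6,8] uncovered → point at 8; [11,14] uncovered → point at 14; [21,22] uncovered → point at 22; [23,24] uncovered → point at 24.
Points: 1, 8, 14, 22, 24 (5 total).

5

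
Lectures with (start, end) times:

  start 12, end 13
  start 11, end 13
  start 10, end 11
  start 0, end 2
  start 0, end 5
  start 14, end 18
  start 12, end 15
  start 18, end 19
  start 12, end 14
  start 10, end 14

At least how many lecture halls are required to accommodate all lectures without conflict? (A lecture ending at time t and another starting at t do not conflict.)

5

starts: [0, 0, 10, 10, 11, 12, 12, 12, 14, 18]
ends:   [2, 5, 11, 13, 13, 14, 14, 15, 18, 19]
s0→1 s0→2 e2→1 e5→0 s10→1 s10→2 e11→1 s11→2 s12→3 s12→4 s12→5  — peak 5.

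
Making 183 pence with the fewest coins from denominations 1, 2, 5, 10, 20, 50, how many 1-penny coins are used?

183 − 3×50→33 − 1×20→13 − 1×10→3 − 1×2→1 − 1×1→0
Count of 1: 1

1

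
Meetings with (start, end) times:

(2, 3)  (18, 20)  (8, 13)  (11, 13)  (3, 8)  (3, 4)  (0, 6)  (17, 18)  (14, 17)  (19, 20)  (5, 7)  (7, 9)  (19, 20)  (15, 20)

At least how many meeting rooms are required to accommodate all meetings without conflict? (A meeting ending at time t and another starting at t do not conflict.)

Count concurrent intervals with a sweep; the peak is the room count.
starts: [0, 2, 3, 3, 5, 7, 8, 11, 14, 15, 17, 18, 19, 19]
ends:   [3, 4, 6, 7, 8, 9, 13, 13, 17, 18, 20, 20, 20, 20]
s0→1 s2→2 e3→1 s3→2 s3→3 e4→2 s5→3 e6→2 e7→1 s7→2 e8→1 s8→2 e9→1 s11→2 e13→1 e13→0 s14→1 s15→2 e17→1 s17→2 e18→1 s18→2 s19→3 s19→4  — peak 4.

4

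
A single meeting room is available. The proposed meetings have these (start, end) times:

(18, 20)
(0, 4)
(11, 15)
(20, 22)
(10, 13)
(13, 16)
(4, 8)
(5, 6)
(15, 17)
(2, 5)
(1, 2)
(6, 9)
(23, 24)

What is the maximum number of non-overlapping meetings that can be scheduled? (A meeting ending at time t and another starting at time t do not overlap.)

Order by finish time; keep every interval that doesn't clash with the previous kept one.
Sorted by end: (1,2)  (0,4)  (2,5)  (5,6)  (4,8)  (6,9)  (10,13)  (11,15)  (13,16)  (15,17)  (18,20)  (20,22)  (23,24)
take (1,2); take (2,5); take (5,6); skip (4,8); take (6,9); take (10,13); take (13,16); skip (15,17); take (18,20); take (20,22); take (23,24).
Selected 9 meetings.

9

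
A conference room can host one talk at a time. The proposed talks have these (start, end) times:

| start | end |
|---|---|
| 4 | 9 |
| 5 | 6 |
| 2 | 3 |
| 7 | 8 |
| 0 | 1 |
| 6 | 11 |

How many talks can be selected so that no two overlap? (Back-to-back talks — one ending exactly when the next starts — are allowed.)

Sort by end time and greedily take each interval whose start is ≥ the last chosen end.
Sorted by end: (0,1)  (2,3)  (5,6)  (7,8)  (4,9)  (6,11)
take (0,1); take (2,3); take (5,6); take (7,8); skip (4,9); skip (6,11).
Selected 4 talks.

4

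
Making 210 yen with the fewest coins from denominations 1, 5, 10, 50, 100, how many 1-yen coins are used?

0

210 − 2×100→10 − 1×10→0
Count of 1: 0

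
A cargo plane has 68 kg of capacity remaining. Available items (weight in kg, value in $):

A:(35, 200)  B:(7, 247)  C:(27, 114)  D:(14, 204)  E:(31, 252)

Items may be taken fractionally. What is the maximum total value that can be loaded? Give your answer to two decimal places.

Greedy by value/weight ratio, highest first.
Ratios (sorted): B 35.29, D 14.57, E 8.13, A 5.71, C 4.22
take B (7 @ 247); take D (14 @ 204); take E (31 @ 252); take 16/35 of A → 91.43. Capacity used 68/68.
Total value = 794.43

794.43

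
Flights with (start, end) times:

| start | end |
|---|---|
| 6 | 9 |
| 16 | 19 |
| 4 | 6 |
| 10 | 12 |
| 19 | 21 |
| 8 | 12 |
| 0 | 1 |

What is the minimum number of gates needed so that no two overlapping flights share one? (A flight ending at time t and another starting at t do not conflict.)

2

Count concurrent intervals with a sweep; the peak is the room count.
Events (time:±→running): 0:+→1 1:-→0 4:+→1 6:-→0 6:+→1 8:+→2 … peak 2.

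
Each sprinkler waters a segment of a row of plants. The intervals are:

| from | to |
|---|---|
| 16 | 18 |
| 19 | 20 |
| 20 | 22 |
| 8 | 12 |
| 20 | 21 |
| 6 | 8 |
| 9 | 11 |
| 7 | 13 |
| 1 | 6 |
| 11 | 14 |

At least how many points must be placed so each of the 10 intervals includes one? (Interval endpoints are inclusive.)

4

Process intervals by earliest right end; each time one isn't hit yet, stab at its right endpoint.
By right end: [1,6]  [6,8]  [9,11]  [8,12]  [7,13]  [11,14]  [16,18]  [19,20]  [20,21]  [20,22]
[1,6] uncovered → point at 6; [9,11] uncovered → point at 11; [16,18] uncovered → point at 18; [19,20] uncovered → point at 20.
Points: 6, 11, 18, 20 (4 total).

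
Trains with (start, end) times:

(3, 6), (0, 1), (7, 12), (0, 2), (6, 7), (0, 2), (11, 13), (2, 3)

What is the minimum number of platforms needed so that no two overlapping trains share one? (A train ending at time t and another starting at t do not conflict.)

3

The answer is the maximum number of intervals overlapping at any instant.
starts: [0, 0, 0, 2, 3, 6, 7, 11]
ends:   [1, 2, 2, 3, 6, 7, 12, 13]
s0→1 s0→2 s0→3  — peak 3.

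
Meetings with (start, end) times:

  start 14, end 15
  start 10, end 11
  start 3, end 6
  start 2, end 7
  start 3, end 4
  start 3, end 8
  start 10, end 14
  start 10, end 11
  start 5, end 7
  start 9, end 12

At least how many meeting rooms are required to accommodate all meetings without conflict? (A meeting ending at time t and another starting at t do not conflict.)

Events (time:±→running): 2:+→1 3:+→2 3:+→3 3:+→4 … peak 4.

4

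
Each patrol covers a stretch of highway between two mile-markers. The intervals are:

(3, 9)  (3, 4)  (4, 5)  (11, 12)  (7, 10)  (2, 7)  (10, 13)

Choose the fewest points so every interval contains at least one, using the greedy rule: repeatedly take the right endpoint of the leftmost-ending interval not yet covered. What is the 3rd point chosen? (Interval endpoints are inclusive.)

Process intervals by earliest right end; each time one isn't hit yet, stab at its right endpoint.
Sorted: [3,4] [4,5] [2,7] [3,9] [7,10] [11,12] [10,13]
{[3,4],[4,5],[2,7],[3,9]} hit by 4; {[7,10]} hit by 10; {[11,12],[10,13]} hit by 12.
Points: 4, 10, 12 (3 total).

12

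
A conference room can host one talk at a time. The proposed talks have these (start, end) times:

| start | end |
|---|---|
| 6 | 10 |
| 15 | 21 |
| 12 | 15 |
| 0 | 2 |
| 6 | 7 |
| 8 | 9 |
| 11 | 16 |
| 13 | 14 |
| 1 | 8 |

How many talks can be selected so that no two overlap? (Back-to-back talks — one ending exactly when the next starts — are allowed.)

Greedy by earliest finish: after sorting by end time, pick each interval compatible with the last pick.
Sorted by end: (0,2)  (6,7)  (1,8)  (8,9)  (6,10)  (13,14)  (12,15)  (11,16)  (15,21)
take (0,2); take (6,7); take (8,9); take (13,14); skip (12,15); take (15,21).
Selected 5 talks.

5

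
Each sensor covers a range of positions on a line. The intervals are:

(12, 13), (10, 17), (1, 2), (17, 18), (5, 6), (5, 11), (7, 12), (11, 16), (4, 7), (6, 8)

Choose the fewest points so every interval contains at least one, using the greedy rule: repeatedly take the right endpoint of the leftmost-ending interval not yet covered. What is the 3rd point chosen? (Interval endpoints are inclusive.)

12

By right end: [1,2]  [5,6]  [4,7]  [6,8]  [5,11]  [7,12]  [12,13]  [11,16]  [10,17]  [17,18]
[1,2] uncovered → point at 2; [5,6] uncovered → point at 6; [7,12] uncovered → point at 12; [17,18] uncovered → point at 18.
Points: 2, 6, 12, 18 (4 total).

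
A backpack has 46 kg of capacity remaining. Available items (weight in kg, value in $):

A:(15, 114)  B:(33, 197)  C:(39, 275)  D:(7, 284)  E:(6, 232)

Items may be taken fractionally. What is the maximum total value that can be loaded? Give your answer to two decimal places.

756.92

Sort by value per unit weight and fill in that order.
Order: D (284/7=40.57) > E (232/6=38.67) > A (114/15=7.60) > C (275/39=7.05) > B (197/33=5.97)
Fill: take D (7 @ 284) → take E (6 @ 232) → take A (15 @ 114) → take 18/39 of C → 126.92; 46/46 used.
Total value = 756.92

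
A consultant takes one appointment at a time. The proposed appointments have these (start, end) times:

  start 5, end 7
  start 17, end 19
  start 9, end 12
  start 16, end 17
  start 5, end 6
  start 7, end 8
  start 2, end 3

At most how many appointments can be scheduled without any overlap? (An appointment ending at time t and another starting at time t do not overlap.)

6

Sort by end time and greedily take each interval whose start is ≥ the last chosen end.
Sorted by end: (2,3)  (5,6)  (5,7)  (7,8)  (9,12)  (16,17)  (17,19)
take (2,3); take (5,6); skip (5,7); take (7,8); take (9,12); take (16,17); take (17,19).
Selected 6 appointments.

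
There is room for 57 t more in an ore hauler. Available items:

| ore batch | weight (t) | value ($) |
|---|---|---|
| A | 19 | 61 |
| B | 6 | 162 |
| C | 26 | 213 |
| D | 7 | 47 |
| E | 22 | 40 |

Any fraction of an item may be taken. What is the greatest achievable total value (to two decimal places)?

479.79

Sort by value per unit weight and fill in that order.
Order: B (162/6=27.00) > C (213/26=8.19) > D (47/7=6.71) > A (61/19=3.21) > E (40/22=1.82)
Fill: take B (6 @ 162) → take C (26 @ 213) → take D (7 @ 47) → take 18/19 of A → 57.79; 57/57 used.
Total value = 479.79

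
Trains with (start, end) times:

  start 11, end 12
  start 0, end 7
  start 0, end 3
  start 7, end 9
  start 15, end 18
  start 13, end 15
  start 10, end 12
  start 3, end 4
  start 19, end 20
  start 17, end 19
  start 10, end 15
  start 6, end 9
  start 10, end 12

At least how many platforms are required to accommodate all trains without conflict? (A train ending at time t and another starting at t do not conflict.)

4

starts: [0, 0, 3, 6, 7, 10, 10, 10, 11, 13, 15, 17, 19]
ends:   [3, 4, 7, 9, 9, 12, 12, 12, 15, 15, 18, 19, 20]
s0→1 s0→2 e3→1 s3→2 e4→1 s6→2 e7→1 s7→2 e9→1 e9→0 s10→1 s10→2 s10→3 s11→4  — peak 4.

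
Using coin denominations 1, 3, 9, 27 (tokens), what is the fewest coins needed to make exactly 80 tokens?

8

80 − 2×27→26 − 2×9→8 − 2×3→2 − 2×1→0
Total coins = 2 + 2 + 2 + 2 = 8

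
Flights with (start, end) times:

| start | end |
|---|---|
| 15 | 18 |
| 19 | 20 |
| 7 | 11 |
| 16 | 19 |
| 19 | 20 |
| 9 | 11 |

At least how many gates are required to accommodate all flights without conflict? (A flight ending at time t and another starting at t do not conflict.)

Events (time:±→running): 7:+→1 9:+→2 … peak 2.

2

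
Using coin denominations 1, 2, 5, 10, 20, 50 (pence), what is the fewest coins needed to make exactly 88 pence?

88 − 1×50→38 − 1×20→18 − 1×10→8 − 1×5→3 − 1×2→1 − 1×1→0
Total coins = 1 + 1 + 1 + 1 + 1 + 1 = 6

6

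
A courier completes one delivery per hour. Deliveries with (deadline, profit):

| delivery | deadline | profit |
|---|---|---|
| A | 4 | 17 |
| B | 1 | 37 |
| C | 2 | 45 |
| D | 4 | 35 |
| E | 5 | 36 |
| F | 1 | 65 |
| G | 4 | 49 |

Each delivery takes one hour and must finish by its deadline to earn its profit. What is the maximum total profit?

230

Take jobs in profit order; each goes to the latest open slot no later than its deadline.
By profit: F(d1,65), G(d4,49), C(d2,45), B(d1,37), E(d5,36), D(d4,35), A(d4,17)
F→slot 1; G→slot 4; C→slot 2; B skipped; E→slot 5; D→slot 3; A skipped.
Profit = 65 + 45 + 35 + 49 + 36 = 230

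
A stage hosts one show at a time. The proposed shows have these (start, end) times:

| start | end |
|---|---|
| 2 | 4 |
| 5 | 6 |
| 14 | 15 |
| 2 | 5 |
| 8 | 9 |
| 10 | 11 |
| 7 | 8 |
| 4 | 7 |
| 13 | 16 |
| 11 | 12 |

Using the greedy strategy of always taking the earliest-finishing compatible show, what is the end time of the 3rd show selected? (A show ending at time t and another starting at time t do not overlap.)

8

Sort by end time and greedily take each interval whose start is ≥ the last chosen end.
Sorted by end: (2,4)  (2,5)  (5,6)  (4,7)  (7,8)  (8,9)  (10,11)  (11,12)  (14,15)  (13,16)
take (2,4); take (5,6); skip (4,7); take (7,8); take (8,9); take (10,11); take (11,12); take (14,15).
Selected: (2,4) (5,6) (7,8) (8,9) (10,11) (11,12) (14,15)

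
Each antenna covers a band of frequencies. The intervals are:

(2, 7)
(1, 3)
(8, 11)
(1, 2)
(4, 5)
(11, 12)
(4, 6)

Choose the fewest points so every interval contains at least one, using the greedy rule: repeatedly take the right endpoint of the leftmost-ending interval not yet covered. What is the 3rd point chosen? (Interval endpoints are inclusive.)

Sorted: [1,2] [1,3] [4,5] [4,6] [2,7] [8,11] [11,12]
{[1,2],[1,3]} hit by 2; {[4,5],[4,6],[2,7]} hit by 5; {[8,11],[11,12]} hit by 11.
Points: 2, 5, 11 (3 total).

11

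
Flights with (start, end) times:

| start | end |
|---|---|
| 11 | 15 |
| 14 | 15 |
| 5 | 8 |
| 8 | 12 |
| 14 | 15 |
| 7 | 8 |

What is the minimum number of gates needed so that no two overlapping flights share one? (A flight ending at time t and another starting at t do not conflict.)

The answer is the maximum number of intervals overlapping at any instant.
Events (time:±→running): 5:+→1 7:+→2 8:-→1 8:-→0 8:+→1 11:+→2 12:-→1 14:+→2 14:+→3 … peak 3.

3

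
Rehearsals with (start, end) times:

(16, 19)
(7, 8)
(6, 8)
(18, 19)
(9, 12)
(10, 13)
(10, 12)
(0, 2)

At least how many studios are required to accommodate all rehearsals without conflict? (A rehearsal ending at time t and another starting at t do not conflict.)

3

Count concurrent intervals with a sweep; the peak is the room count.
starts: [0, 6, 7, 9, 10, 10, 16, 18]
ends:   [2, 8, 8, 12, 12, 13, 19, 19]
s0→1 e2→0 s6→1 s7→2 e8→1 e8→0 s9→1 s10→2 s10→3  — peak 3.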